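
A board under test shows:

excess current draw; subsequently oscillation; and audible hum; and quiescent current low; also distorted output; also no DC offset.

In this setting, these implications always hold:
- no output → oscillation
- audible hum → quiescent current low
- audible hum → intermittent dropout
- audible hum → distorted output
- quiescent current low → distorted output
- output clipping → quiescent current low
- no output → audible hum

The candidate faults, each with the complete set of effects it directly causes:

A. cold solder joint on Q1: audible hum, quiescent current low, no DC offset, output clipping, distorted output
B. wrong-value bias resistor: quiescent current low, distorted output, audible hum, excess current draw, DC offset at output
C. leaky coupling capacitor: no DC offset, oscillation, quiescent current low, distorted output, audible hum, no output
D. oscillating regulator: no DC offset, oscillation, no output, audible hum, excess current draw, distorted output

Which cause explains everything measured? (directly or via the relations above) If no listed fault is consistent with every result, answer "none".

D

For each candidate, compare predicted effects to what was observed:
(A) cold solder joint on Q1 — excess current draw -; oscillation -; audible hum +; quiescent current low +; distorted output +; no DC offset +
(B) wrong-value bias resistor — fails on oscillation, no DC offset (predicts DC offset at output, not no DC offset)
(C) leaky coupling capacitor — excess current draw -; oscillation +; audible hum +; quiescent current low +; distorted output +; no DC offset +
(D) oscillating regulator — excess current draw +; oscillation +; audible hum +; quiescent current low + (by audible hum → quiescent current low); distorted output +; no DC offset +
(D) is the only candidate with no mismatches.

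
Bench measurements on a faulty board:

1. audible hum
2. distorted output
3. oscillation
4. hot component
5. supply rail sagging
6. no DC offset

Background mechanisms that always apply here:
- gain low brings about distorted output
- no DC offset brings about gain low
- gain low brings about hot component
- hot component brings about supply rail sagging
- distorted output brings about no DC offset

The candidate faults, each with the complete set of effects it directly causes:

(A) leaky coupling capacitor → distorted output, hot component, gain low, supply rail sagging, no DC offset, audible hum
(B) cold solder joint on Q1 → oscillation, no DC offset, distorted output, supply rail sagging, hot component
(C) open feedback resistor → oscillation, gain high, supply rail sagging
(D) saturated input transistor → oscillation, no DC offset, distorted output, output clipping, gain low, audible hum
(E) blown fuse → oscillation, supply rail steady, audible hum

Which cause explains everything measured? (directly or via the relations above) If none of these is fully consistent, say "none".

Per-candidate check:
(A) leaky coupling capacitor — audible hum +; distorted output +; oscillation -; hot component +; supply rail sagging +; no DC offset +
(B) cold solder joint on Q1 — does not account for audible hum
(C) open feedback resistor — audible hum -; distorted output -; oscillation +; hot component -; supply rail sagging +; no DC offset -
(D) saturated input transistor — audible hum +; distorted output +; oscillation +; hot component + (through gain low → hot component); supply rail sagging + (through gain low → hot component → supply rail sagging); no DC offset +
(E) blown fuse — audible hum +; distorted output -; oscillation +; hot component -; supply rail sagging -; no DC offset -
(D) alone accounts for all the evidence.

D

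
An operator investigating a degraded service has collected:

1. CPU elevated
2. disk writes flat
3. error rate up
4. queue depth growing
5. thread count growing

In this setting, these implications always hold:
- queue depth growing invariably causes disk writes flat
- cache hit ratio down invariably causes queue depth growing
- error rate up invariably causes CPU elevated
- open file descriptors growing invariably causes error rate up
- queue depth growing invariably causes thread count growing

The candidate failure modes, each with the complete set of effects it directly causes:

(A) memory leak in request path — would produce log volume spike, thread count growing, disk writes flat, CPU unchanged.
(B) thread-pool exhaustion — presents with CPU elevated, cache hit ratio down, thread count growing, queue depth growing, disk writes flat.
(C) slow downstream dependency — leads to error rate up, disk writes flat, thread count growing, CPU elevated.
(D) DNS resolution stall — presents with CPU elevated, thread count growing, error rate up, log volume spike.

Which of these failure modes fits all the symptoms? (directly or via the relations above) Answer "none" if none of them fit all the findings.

Testing each hypothesis:
(A) memory leak in request path — CPU elevated ✗; disk writes flat ✓; error rate up ✗; queue depth growing ✗; thread count growing ✓
(B) thread-pool exhaustion — CPU elevated ✓; disk writes flat ✓; error rate up ✗; queue depth growing ✓; thread count growing ✓
(C) slow downstream dependency — does not account for queue depth growing
(D) DNS resolution stall — does not account for disk writes flat, queue depth growing
Every candidate fails on at least one observation.

none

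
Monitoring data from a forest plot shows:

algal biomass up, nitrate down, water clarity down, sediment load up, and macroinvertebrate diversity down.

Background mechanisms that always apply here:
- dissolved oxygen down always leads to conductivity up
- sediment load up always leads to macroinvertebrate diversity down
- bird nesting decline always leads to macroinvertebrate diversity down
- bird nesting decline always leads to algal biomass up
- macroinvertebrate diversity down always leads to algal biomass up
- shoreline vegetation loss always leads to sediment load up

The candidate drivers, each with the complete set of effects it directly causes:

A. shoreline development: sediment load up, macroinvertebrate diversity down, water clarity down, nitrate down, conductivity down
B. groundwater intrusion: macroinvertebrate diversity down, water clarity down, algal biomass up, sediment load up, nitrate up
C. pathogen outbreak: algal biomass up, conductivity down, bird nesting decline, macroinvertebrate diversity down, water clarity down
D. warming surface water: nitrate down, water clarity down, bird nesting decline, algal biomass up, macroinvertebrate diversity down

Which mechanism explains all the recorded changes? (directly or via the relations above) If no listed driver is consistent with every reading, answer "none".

A

For each candidate, compare predicted effects to what was observed:
(A) shoreline development — algal biomass up ✓ (via macroinvertebrate diversity down → algal biomass up); nitrate down ✓; water clarity down ✓; sediment load up ✓; macroinvertebrate diversity down ✓
(B) groundwater intrusion — algal biomass up ✓; nitrate down ✗; water clarity down ✓; sediment load up ✓; macroinvertebrate diversity down ✓
(C) pathogen outbreak — algal biomass up ✓; nitrate down ✗; water clarity down ✓; sediment load up ✗; macroinvertebrate diversity down ✓
(D) warming surface water — algal biomass up ✓; nitrate down ✓; water clarity down ✓; sediment load up ✗; macroinvertebrate diversity down ✓
(A) alone accounts for all the evidence.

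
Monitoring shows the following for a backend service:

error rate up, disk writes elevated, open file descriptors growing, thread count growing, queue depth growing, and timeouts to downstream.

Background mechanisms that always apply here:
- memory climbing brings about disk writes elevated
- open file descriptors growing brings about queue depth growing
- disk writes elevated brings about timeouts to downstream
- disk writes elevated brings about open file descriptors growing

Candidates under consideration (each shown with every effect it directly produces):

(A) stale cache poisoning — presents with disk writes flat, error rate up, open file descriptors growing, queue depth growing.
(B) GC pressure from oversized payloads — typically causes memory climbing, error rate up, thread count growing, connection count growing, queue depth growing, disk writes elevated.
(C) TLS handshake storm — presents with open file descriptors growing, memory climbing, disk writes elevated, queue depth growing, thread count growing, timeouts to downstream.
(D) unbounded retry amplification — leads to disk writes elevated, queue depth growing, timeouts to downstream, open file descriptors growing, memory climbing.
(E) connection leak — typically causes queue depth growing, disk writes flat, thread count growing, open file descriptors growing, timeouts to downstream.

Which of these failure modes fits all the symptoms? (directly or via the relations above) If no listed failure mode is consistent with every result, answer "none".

B

Per-candidate check:
(A) stale cache poisoning — error rate up +; disk writes elevated -; open file descriptors growing +; thread count growing -; queue depth growing +; timeouts to downstream -
(B) GC pressure from oversized payloads — error rate up +; disk writes elevated +; open file descriptors growing + (via disk writes elevated → open file descriptors growing); thread count growing +; queue depth growing +; timeouts to downstream + (via disk writes elevated → timeouts to downstream)
(C) TLS handshake storm — error rate up -; disk writes elevated +; open file descriptors growing +; thread count growing +; queue depth growing +; timeouts to downstream +
(D) unbounded retry amplification — error rate up -; disk writes elevated +; open file descriptors growing +; thread count growing -; queue depth growing +; timeouts to downstream +
(E) connection leak — fails on error rate up, disk writes elevated (predicts disk writes flat, not disk writes elevated)
(B) is the only candidate with no mismatches.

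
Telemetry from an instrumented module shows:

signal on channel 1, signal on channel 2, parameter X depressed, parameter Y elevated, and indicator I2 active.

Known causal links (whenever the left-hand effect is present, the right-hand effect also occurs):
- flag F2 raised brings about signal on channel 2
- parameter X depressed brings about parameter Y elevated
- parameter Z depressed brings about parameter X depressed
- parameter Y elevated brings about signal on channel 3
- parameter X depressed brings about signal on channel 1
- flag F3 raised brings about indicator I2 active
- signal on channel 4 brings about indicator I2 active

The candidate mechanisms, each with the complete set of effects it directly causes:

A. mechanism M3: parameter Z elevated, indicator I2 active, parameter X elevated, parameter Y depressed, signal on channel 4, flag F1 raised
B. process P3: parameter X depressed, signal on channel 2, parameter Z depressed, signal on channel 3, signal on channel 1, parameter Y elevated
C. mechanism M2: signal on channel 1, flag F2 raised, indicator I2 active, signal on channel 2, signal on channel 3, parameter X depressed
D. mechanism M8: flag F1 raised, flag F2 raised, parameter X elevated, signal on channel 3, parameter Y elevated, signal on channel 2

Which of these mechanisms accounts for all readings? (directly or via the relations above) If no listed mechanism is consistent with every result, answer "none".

Testing each hypothesis:
(A) mechanism M3 — fails on signal on channel 1, signal on channel 2, parameter X depressed, parameter Y elevated (predicts parameter X elevated, not parameter X depressed; predicts parameter Y depressed, not parameter Y elevated)
(B) process P3 — signal on channel 1 yes; signal on channel 2 yes; parameter X depressed yes; parameter Y elevated yes; indicator I2 active NO
(C) mechanism M2 — signal on channel 1 yes; signal on channel 2 yes; parameter X depressed yes; parameter Y elevated yes (via parameter X depressed → parameter Y elevated); indicator I2 active yes
(D) mechanism M8 — signal on channel 1 NO; signal on channel 2 yes; parameter X depressed NO; parameter Y elevated yes; indicator I2 active NO
Only (C) is consistent with every observation.

C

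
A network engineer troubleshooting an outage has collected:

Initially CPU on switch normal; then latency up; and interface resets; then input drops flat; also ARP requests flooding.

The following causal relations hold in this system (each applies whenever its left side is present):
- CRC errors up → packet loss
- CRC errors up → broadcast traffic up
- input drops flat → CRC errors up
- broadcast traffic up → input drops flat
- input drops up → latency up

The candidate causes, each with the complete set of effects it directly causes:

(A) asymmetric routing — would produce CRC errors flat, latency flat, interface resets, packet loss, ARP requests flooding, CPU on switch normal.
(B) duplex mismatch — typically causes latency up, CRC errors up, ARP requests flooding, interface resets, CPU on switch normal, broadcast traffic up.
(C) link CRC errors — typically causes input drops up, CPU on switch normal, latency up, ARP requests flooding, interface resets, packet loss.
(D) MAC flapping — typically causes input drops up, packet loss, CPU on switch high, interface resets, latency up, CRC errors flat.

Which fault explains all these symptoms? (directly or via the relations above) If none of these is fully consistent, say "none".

Testing each hypothesis:
(A) asymmetric routing — CPU on switch normal yes; latency up NO; interface resets yes; input drops flat NO; ARP requests flooding yes
(B) duplex mismatch — CPU on switch normal yes; latency up yes; interface resets yes; input drops flat yes (via broadcast traffic up → input drops flat); ARP requests flooding yes
(C) link CRC errors — fails on input drops flat (predicts input drops up, not input drops flat)
(D) MAC flapping — fails on CPU on switch normal, input drops flat, ARP requests flooding (predicts CPU on switch high, not CPU on switch normal; predicts input drops up, not input drops flat)
(B) is the only candidate with no mismatches.

B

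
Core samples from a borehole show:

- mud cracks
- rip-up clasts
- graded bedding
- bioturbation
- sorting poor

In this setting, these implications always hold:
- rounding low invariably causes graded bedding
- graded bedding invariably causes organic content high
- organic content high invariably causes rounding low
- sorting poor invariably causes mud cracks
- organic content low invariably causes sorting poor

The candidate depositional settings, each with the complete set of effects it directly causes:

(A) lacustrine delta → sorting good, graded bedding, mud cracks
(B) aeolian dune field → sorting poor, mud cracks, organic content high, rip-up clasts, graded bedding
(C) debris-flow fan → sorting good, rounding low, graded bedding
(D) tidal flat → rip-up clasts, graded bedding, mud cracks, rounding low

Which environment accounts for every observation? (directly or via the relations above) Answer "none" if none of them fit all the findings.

none

For each candidate, compare predicted effects to what was observed:
(A) lacustrine delta — fails on rip-up clasts, bioturbation, sorting poor (predicts sorting good, not sorting poor)
(B) aeolian dune field — does not account for bioturbation
(C) debris-flow fan — mud cracks NO; rip-up clasts NO; graded bedding yes; bioturbation NO; sorting poor NO
(D) tidal flat — mud cracks yes; rip-up clasts yes; graded bedding yes; bioturbation NO; sorting poor NO
None of the listed candidates fits everything.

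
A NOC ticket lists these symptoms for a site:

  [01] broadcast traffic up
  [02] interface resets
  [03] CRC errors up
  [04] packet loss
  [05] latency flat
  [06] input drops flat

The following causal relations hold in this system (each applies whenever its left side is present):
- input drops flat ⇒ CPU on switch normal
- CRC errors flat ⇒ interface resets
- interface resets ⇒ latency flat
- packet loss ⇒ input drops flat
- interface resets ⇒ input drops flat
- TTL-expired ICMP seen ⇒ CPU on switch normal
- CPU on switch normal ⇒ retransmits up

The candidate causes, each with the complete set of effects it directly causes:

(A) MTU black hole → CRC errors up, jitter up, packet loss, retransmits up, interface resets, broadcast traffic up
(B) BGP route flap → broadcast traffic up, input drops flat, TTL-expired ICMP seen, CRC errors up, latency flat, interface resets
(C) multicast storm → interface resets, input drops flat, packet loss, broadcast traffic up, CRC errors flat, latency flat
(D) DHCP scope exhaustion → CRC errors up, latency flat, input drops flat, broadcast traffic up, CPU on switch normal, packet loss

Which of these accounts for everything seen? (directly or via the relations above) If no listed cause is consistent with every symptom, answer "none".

A

Checking each candidate against the observations:
(A) MTU black hole — accounts for every observation (latency flat via interface resets → latency flat)
(B) BGP route flap — broadcast traffic up match; interface resets match; CRC errors up match; packet loss miss; latency flat match; input drops flat match
(C) multicast storm — fails on CRC errors up (predicts CRC errors flat, not CRC errors up)
(D) DHCP scope exhaustion — broadcast traffic up match; interface resets miss; CRC errors up match; packet loss match; latency flat match; input drops flat match
(A) alone accounts for all the evidence.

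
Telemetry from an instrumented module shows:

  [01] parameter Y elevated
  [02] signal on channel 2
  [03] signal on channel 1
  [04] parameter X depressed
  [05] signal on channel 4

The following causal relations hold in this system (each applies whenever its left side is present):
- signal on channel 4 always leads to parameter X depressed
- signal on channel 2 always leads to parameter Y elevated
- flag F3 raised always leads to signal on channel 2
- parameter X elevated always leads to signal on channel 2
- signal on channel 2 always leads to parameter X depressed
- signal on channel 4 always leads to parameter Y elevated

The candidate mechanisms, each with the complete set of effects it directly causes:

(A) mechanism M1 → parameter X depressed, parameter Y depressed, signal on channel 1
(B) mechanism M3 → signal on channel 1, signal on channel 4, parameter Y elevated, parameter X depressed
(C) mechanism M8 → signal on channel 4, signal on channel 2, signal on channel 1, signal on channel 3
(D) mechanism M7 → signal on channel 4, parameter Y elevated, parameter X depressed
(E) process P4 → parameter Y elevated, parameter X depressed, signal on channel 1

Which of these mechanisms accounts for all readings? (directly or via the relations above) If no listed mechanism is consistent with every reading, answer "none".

C

For each candidate, compare predicted effects to what was observed:
(A) mechanism M1 — fails on parameter Y elevated, signal on channel 2, signal on channel 4 (predicts parameter Y depressed, not parameter Y elevated)
(B) mechanism M3 — parameter Y elevated +; signal on channel 2 -; signal on channel 1 +; parameter X depressed +; signal on channel 4 +
(C) mechanism M8 — parameter Y elevated + (through signal on channel 4 → parameter Y elevated); signal on channel 2 +; signal on channel 1 +; parameter X depressed + (through signal on channel 2 → parameter X depressed); signal on channel 4 +
(D) mechanism M7 — parameter Y elevated +; signal on channel 2 -; signal on channel 1 -; parameter X depressed +; signal on channel 4 +
(E) process P4 — does not account for signal on channel 2, signal on channel 4
Only (C) is consistent with every observation.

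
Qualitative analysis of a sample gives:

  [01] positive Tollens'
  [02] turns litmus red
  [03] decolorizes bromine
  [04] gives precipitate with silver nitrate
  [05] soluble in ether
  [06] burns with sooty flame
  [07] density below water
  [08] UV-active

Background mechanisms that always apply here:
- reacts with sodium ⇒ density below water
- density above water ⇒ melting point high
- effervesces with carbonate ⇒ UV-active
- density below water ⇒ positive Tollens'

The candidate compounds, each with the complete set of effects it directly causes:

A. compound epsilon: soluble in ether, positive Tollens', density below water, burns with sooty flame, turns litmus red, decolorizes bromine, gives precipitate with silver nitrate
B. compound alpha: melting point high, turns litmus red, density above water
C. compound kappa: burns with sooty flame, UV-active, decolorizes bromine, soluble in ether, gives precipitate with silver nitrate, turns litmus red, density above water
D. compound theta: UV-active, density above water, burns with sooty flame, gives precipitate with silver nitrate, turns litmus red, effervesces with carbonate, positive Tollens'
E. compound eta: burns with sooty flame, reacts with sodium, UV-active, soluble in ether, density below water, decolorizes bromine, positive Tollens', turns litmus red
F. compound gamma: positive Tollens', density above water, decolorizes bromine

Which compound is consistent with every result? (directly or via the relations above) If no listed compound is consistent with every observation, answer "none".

none

For each candidate, compare predicted effects to what was observed:
(A) compound epsilon — does not account for UV-active
(B) compound alpha — fails on positive Tollens', decolorizes bromine, gives precipitate with silver nitrate, soluble in ether, burns with sooty flame, density below water, UV-active (predicts density above water, not density below water)
(C) compound kappa — positive Tollens' miss; turns litmus red match; decolorizes bromine match; gives precipitate with silver nitrate match; soluble in ether match; burns with sooty flame match; density below water miss; UV-active match
(D) compound theta — positive Tollens' match; turns litmus red match; decolorizes bromine miss; gives precipitate with silver nitrate match; soluble in ether miss; burns with sooty flame match; density below water miss; UV-active match
(E) compound eta — does not account for gives precipitate with silver nitrate
(F) compound gamma — positive Tollens' match; turns litmus red miss; decolorizes bromine match; gives precipitate with silver nitrate miss; soluble in ether miss; burns with sooty flame miss; density below water miss; UV-active miss
None of the listed candidates fits everything.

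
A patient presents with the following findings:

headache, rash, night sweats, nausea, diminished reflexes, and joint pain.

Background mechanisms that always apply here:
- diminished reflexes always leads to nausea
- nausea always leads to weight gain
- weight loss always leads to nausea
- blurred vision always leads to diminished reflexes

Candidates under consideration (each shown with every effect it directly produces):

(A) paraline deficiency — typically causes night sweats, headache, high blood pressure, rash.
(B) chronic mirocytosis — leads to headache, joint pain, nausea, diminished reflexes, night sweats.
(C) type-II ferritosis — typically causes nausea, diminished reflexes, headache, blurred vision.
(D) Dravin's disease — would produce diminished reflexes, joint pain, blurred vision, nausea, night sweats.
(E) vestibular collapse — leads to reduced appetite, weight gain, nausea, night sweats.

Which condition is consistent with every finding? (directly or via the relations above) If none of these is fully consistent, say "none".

none

Checking each candidate against the observations:
(A) paraline deficiency — headache match; rash match; night sweats match; nausea miss; diminished reflexes miss; joint pain miss
(B) chronic mirocytosis — does not account for rash
(C) type-II ferritosis — headache match; rash miss; night sweats miss; nausea match; diminished reflexes match; joint pain miss
(D) Dravin's disease — headache miss; rash miss; night sweats match; nausea match; diminished reflexes match; joint pain match
(E) vestibular collapse — headache miss; rash miss; night sweats match; nausea match; diminished reflexes miss; joint pain miss
No candidate is consistent with all observations.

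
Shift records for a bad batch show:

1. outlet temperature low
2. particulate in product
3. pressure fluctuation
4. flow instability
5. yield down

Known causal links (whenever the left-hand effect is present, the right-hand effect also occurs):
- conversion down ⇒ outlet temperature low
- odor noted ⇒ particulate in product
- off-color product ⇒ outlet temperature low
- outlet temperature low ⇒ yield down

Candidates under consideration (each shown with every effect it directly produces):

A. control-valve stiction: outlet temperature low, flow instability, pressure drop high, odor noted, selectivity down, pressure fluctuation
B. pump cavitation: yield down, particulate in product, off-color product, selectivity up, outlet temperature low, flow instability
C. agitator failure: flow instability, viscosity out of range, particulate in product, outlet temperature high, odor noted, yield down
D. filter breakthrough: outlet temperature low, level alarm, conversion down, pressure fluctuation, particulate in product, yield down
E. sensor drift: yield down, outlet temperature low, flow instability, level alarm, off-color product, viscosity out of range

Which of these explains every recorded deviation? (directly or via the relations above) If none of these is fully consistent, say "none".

Checking each candidate against the observations:
(A) control-valve stiction — accounts for every observation (particulate in product via odor noted → particulate in product)
(B) pump cavitation — outlet temperature low match; particulate in product match; pressure fluctuation miss; flow instability match; yield down match
(C) agitator failure — fails on outlet temperature low, pressure fluctuation (predicts outlet temperature high, not outlet temperature low)
(D) filter breakthrough — does not account for flow instability
(E) sensor drift — does not account for particulate in product, pressure fluctuation
(A) is the only candidate with no mismatches.

A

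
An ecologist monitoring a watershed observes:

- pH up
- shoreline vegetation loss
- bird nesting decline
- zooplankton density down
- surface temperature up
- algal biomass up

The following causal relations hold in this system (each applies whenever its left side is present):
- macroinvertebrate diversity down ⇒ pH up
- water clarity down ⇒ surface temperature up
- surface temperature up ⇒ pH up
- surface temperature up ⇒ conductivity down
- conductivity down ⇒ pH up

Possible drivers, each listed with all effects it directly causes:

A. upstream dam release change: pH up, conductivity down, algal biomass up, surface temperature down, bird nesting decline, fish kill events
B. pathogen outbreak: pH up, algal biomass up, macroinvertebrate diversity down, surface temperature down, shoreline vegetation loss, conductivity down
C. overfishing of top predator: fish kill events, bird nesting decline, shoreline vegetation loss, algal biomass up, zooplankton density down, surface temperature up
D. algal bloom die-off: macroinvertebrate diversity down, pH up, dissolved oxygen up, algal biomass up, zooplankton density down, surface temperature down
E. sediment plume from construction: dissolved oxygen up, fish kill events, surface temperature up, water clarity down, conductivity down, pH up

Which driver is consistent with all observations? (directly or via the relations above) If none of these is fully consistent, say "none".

For each candidate, compare predicted effects to what was observed:
(A) upstream dam release change — fails on shoreline vegetation loss, zooplankton density down, surface temperature up (predicts surface temperature down, not surface temperature up)
(B) pathogen outbreak — fails on bird nesting decline, zooplankton density down, surface temperature up (predicts surface temperature down, not surface temperature up)
(C) overfishing of top predator — pH up match (by surface temperature up → pH up); shoreline vegetation loss match; bird nesting decline match; zooplankton density down match; surface temperature up match; algal biomass up match
(D) algal bloom die-off — fails on shoreline vegetation loss, bird nesting decline, surface temperature up (predicts surface temperature down, not surface temperature up)
(E) sediment plume from construction — does not account for shoreline vegetation loss, bird nesting decline, zooplankton density down, algal biomass up
Only (C) is consistent with every observation.

C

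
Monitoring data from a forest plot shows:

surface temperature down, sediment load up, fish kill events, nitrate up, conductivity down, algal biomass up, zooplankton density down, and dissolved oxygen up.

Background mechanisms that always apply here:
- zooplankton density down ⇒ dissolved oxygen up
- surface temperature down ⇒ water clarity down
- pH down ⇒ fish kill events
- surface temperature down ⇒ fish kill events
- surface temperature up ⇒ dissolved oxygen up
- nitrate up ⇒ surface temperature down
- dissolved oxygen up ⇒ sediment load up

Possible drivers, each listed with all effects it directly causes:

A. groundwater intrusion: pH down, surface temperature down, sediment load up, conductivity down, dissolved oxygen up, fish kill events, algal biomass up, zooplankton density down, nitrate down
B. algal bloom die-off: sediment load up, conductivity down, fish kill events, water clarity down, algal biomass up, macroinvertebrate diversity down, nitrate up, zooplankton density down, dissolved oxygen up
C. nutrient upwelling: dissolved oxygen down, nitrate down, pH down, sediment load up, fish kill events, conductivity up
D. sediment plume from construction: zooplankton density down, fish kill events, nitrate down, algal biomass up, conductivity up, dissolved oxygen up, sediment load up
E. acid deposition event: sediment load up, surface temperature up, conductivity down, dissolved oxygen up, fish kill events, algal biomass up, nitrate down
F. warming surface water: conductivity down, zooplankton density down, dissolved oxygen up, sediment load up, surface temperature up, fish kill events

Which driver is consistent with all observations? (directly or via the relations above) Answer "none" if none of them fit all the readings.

B

For each candidate, compare predicted effects to what was observed:
(A) groundwater intrusion — surface temperature down +; sediment load up +; fish kill events +; nitrate up -; conductivity down +; algal biomass up +; zooplankton density down +; dissolved oxygen up +
(B) algal bloom die-off — accounts for every observation (surface temperature down via nitrate up → surface temperature down)
(C) nutrient upwelling — fails on surface temperature down, nitrate up, conductivity down, algal biomass up, zooplankton density down, dissolved oxygen up (predicts nitrate down, not nitrate up; predicts conductivity up, not conductivity down; predicts dissolved oxygen down, not dissolved oxygen up)
(D) sediment plume from construction — surface temperature down -; sediment load up +; fish kill events +; nitrate up -; conductivity down -; algal biomass up +; zooplankton density down +; dissolved oxygen up +
(E) acid deposition event — surface temperature down -; sediment load up +; fish kill events +; nitrate up -; conductivity down +; algal biomass up +; zooplankton density down -; dissolved oxygen up +
(F) warming surface water — surface temperature down -; sediment load up +; fish kill events +; nitrate up -; conductivity down +; algal biomass up -; zooplankton density down +; dissolved oxygen up +
(B) is the only candidate with no mismatches.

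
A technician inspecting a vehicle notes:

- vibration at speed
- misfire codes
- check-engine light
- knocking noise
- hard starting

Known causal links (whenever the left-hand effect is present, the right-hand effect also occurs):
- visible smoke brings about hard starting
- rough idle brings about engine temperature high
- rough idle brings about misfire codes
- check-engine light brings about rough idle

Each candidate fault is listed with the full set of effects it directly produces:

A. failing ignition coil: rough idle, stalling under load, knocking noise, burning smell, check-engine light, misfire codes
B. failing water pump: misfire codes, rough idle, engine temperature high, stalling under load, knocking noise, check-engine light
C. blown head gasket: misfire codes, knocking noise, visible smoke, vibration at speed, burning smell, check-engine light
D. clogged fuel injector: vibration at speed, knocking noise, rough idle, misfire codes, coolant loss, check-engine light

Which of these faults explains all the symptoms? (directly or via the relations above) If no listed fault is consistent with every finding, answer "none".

C

Checking each candidate against the observations:
(A) failing ignition coil — does not account for vibration at speed, hard starting
(B) failing water pump — does not account for vibration at speed, hard starting
(C) blown head gasket — accounts for every observation (hard starting via visible smoke → hard starting)
(D) clogged fuel injector — does not account for hard starting
(C) alone accounts for all the evidence.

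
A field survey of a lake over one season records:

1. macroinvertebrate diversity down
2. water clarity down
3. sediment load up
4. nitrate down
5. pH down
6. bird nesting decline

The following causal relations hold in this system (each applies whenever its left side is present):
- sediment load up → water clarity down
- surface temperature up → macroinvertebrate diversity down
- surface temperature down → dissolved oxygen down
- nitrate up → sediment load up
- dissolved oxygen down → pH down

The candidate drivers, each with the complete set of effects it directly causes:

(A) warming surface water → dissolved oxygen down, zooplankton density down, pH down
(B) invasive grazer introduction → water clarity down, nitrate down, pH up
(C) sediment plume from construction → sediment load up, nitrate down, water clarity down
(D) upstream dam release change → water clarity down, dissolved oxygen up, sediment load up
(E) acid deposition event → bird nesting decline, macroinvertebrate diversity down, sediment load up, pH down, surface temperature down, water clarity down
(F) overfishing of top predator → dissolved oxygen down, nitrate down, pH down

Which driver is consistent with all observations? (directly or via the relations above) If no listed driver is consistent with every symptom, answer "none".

none

Checking each candidate against the observations:
(A) warming surface water — does not account for macroinvertebrate diversity down, water clarity down, sediment load up, nitrate down, bird nesting decline
(B) invasive grazer introduction — fails on macroinvertebrate diversity down, sediment load up, pH down, bird nesting decline (predicts pH up, not pH down)
(C) sediment plume from construction — macroinvertebrate diversity down miss; water clarity down match; sediment load up match; nitrate down match; pH down miss; bird nesting decline miss
(D) upstream dam release change — does not account for macroinvertebrate diversity down, nitrate down, pH down, bird nesting decline
(E) acid deposition event — does not account for nitrate down
(F) overfishing of top predator — macroinvertebrate diversity down miss; water clarity down miss; sediment load up miss; nitrate down match; pH down match; bird nesting decline miss
None of the listed candidates fits everything.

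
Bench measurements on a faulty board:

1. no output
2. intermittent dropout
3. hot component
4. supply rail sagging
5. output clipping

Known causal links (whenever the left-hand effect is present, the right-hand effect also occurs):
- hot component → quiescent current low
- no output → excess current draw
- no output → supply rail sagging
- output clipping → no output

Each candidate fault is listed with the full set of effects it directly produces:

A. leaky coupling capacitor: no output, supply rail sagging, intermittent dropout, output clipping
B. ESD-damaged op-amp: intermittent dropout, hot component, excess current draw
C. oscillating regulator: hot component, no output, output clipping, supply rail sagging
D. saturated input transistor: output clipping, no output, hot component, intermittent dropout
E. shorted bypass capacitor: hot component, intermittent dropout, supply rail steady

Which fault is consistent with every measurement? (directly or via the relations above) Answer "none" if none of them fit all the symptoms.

D

Testing each hypothesis:
(A) leaky coupling capacitor — no output match; intermittent dropout match; hot component miss; supply rail sagging match; output clipping match
(B) ESD-damaged op-amp — does not account for no output, supply rail sagging, output clipping
(C) oscillating regulator — no output match; intermittent dropout miss; hot component match; supply rail sagging match; output clipping match
(D) saturated input transistor — accounts for every observation (supply rail sagging by no output → supply rail sagging)
(E) shorted bypass capacitor — fails on no output, supply rail sagging, output clipping (predicts supply rail steady, not supply rail sagging)
Only (D) is consistent with every observation.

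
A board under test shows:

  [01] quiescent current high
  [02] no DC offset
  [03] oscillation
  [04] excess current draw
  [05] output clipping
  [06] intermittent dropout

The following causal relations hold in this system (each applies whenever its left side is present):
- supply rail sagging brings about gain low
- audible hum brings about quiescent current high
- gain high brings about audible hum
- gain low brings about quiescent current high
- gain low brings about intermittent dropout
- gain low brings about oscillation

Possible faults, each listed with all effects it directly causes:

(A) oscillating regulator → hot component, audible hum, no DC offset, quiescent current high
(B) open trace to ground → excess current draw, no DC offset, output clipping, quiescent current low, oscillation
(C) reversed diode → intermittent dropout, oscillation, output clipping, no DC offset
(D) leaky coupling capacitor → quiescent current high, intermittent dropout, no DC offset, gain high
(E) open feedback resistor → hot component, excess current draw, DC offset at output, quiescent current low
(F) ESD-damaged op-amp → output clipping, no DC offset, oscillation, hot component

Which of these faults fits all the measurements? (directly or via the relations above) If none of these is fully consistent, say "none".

Checking each candidate against the observations:
(A) oscillating regulator — quiescent current high +; no DC offset +; oscillation -; excess current draw -; output clipping -; intermittent dropout -
(B) open trace to ground — quiescent current high -; no DC offset +; oscillation +; excess current draw +; output clipping +; intermittent dropout -
(C) reversed diode — does not account for quiescent current high, excess current draw
(D) leaky coupling capacitor — does not account for oscillation, excess current draw, output clipping
(E) open feedback resistor — quiescent current high -; no DC offset -; oscillation -; excess current draw +; output clipping -; intermittent dropout -
(F) ESD-damaged op-amp — quiescent current high -; no DC offset +; oscillation +; excess current draw -; output clipping +; intermittent dropout -
No candidate is consistent with all observations.

none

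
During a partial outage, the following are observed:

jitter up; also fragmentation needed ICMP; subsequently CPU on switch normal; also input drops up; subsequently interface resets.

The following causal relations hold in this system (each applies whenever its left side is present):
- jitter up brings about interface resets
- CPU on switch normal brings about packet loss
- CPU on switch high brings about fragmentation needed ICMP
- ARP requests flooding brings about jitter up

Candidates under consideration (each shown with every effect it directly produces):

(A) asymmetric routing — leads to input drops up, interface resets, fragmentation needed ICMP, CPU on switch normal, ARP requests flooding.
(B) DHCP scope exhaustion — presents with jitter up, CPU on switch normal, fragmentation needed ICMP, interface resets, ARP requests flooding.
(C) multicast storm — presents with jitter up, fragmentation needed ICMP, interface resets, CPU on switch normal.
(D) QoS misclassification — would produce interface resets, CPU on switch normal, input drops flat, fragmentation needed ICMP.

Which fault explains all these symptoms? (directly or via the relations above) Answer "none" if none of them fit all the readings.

Per-candidate check:
(A) asymmetric routing — accounts for every observation (jitter up by ARP requests flooding → jitter up)
(B) DHCP scope exhaustion — jitter up match; fragmentation needed ICMP match; CPU on switch normal match; input drops up miss; interface resets match
(C) multicast storm — jitter up match; fragmentation needed ICMP match; CPU on switch normal match; input drops up miss; interface resets match
(D) QoS misclassification — jitter up miss; fragmentation needed ICMP match; CPU on switch normal match; input drops up miss; interface resets match
(A) is the only candidate with no mismatches.

A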